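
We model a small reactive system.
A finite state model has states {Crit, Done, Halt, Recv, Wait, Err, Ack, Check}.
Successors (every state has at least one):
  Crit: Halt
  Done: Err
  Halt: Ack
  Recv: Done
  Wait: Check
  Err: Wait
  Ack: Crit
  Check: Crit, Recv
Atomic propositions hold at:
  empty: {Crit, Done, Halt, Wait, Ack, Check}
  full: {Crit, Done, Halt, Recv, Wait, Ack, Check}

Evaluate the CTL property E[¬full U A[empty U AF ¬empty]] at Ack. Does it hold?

Sat(¬full) = {Err}
Sat(¬empty) = {Recv, Err}
AF ¬empty: least fixpoint, start Z0 = {Recv, Err}, add states with every successor in Z. Z1 = {Done, Recv, Err}; fixed.
Sat(AF ¬empty) = {Done, Recv, Err}
A[empty U AF ¬empty]: least fixpoint, start Z0 = Sat(AF ¬empty) = {Done, Recv, Err}, add states in Sat(empty) with every successor in Z. Already a fixed point.
Sat(A[empty U AF ¬empty]) = {Done, Recv, Err}
E[¬full U A[empty U AF ¬empty]]: least fixpoint, start Z0 = Sat(A[empty U AF ¬empty]) = {Done, Recv, Err}, add states in Sat(¬full) with some successor in Z. Already a fixed point.
Sat(E[¬full U A[empty U AF ¬empty]]) = {Done, Recv, Err}
Ack ∉ Sat(E[¬full U A[empty U AF ¬empty]]) = {Done, Recv, Err}, so the formula does not hold at Ack.

No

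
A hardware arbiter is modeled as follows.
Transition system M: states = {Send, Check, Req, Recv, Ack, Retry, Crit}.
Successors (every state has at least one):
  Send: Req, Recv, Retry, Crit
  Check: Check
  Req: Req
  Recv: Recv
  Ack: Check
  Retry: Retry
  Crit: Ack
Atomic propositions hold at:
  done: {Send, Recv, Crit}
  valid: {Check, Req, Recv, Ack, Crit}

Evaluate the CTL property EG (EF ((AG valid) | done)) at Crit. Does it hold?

Yes

AG valid: greatest fixpoint, start Z0 = {Check, Req, Recv, Ack, Crit}, keep only states in Sat with every successor in Z. Already a fixed point.
Sat(AG valid) = {Check, Req, Recv, Ack, Crit}
Sat((AG valid) | done) = {Send, Check, Req, Recv, Ack, Crit}
EF ((AG valid) | done): least fixpoint, start Z0 = {Send, Check, Req, Recv, Ack, Crit}, add states with some successor in Z. Already a fixed point.
Sat(EF ((AG valid) | done)) = {Send, Check, Req, Recv, Ack, Crit}
EG (EF ((AG valid) | done)): greatest fixpoint, start Z0 = {Send, Check, Req, Recv, Ack, Crit}, keep only states in Sat with some successor in Z. Already a fixed point.
Sat(EG (EF ((AG valid) | done))) = {Send, Check, Req, Recv, Ack, Crit}
Crit ∈ Sat(EG (EF ((AG valid) | done))) = {Send, Check, Req, Recv, Ack, Crit}, so the formula holds at Crit.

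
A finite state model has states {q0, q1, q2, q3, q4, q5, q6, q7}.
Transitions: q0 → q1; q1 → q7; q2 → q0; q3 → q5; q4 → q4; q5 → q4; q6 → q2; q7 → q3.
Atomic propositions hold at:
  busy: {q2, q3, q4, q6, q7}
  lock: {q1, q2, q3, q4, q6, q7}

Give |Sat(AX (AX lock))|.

Sat(AX lock) = {s : every successor in {q1, q2, q3, q4, q6, q7}} = {q0, q1, q4, q5, q6, q7}
Sat(AX (AX lock)) = {s : every successor in {q0, q1, q4, q5, q6, q7}} = {q0, q1, q2, q3, q4, q5}
|Sat(AX (AX lock))| = |{q0, q1, q2, q3, q4, q5}| = 6.

6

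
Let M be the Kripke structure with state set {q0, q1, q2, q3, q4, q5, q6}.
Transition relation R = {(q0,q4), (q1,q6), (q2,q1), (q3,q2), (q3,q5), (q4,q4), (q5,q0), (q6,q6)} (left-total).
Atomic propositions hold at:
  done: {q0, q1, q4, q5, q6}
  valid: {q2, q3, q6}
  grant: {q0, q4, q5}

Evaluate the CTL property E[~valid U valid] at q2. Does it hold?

Sat(~valid) = {q0, q1, q4, q5}
E[~valid U valid]: least fixpoint, start Z0 = Sat(valid) = {q2, q3, q6}, add states in Sat(~valid) with some successor in Z. Z1 = {q1, q2, q3, q6}; fixed.
Sat(E[~valid U valid]) = {q1, q2, q3, q6}
q2 ∈ Sat(E[~valid U valid]) = {q1, q2, q3, q6}, so the formula holds at q2.

Yes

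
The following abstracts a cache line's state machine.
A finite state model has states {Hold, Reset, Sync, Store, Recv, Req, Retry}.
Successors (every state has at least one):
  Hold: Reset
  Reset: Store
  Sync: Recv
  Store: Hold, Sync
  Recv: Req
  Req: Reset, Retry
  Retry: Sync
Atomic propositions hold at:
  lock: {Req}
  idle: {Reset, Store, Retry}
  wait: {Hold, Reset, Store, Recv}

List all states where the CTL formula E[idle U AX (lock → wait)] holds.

{Hold, Reset, Sync, Store, Req, Retry}

Sat(lock → wait) = {Hold, Reset, Sync, Store, Recv, Retry}
Sat(AX (lock → wait)) = {s : every successor in {Hold, Reset, Sync, Store, Recv, Retry}} = {Hold, Reset, Sync, Store, Req, Retry}
E[idle U AX (lock → wait)]: least fixpoint, start Z0 = Sat(AX (lock → wait)) = {Hold, Reset, Sync, Store, Req, Retry}, add states in Sat(idle) with some successor in Z. Already a fixed point.
Sat(E[idle U AX (lock → wait)]) = {Hold, Reset, Sync, Store, Req, Retry}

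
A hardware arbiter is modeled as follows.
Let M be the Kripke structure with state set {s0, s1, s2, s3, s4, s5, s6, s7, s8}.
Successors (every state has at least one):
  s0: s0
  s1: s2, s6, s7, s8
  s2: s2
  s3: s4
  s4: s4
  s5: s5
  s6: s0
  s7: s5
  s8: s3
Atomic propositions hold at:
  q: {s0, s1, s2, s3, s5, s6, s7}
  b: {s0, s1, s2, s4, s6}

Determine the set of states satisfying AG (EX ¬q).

Sat(¬q) = {s4, s8}
Sat(EX ¬q) = {s : some successor in {s4, s8}} = {s1, s3, s4}
AG (EX ¬q): greatest fixpoint, start Z0 = {s1, s3, s4}, keep only states in Sat with every successor in Z. Z1 = {s3, s4}; fixed.
Sat(AG (EX ¬q)) = {s3, s4}

{s3, s4}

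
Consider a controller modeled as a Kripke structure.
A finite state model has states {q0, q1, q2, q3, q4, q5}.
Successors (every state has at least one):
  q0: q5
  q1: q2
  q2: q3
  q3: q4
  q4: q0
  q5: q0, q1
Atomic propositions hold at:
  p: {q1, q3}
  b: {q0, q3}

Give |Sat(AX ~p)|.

Sat(~p) = {q0, q2, q4, q5}
Sat(AX ~p) = {s : every successor in {q0, q2, q4, q5}} = {q0, q1, q3, q4}
|Sat(AX ~p)| = |{q0, q1, q3, q4}| = 4.

4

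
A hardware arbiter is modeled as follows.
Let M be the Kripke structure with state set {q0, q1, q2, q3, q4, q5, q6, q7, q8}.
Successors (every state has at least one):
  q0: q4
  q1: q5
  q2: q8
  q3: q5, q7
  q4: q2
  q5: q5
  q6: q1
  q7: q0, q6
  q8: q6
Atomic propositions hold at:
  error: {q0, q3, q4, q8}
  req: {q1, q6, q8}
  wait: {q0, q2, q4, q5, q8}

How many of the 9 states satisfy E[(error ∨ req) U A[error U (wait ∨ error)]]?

8

Sat(error ∨ req) = {q0, q1, q3, q4, q6, q8}
Sat(wait ∨ error) = {q0, q2, q3, q4, q5, q8}
A[error U (wait ∨ error)]: least fixpoint, start Z0 = Sat((wait ∨ error)) = {q0, q2, q3, q4, q5, q8}, add states in Sat(error) with every successor in Z. Already a fixed point.
Sat(A[error U (wait ∨ error)]) = {q0, q2, q3, q4, q5, q8}
E[(error ∨ req) U A[error U (wait ∨ error)]]: least fixpoint, start Z0 = Sat(A[error U (wait ∨ error)]) = {q0, q2, q3, q4, q5, q8}, add states in Sat(error ∨ req) with some successor in Z. Z1 = {q0, q1, q2, q3, q4, q5, q8}; Z2 = {q0, q1, q2, q3, q4, q5, q6, q8}; fixed.
Sat(E[(error ∨ req) U A[error U (wait ∨ error)]]) = {q0, q1, q2, q3, q4, q5, q6, q8}
|Sat(E[(error ∨ req) U A[error U (wait ∨ error)]])| = |{q0, q1, q2, q3, q4, q5, q6, q8}| = 8.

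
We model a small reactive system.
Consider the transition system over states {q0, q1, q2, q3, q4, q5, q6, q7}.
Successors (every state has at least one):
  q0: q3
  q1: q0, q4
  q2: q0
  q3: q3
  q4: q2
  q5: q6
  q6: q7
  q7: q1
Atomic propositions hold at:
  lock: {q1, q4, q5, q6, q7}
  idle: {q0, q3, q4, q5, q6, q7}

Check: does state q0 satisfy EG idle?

EG idle: greatest fixpoint, start Z0 = {q0, q3, q4, q5, q6, q7}, keep only states in Sat with some successor in Z. Z1 = {q0, q3, q5, q6}; Z2 = {q0, q3, q5}; Z3 = {q0, q3}; fixed.
Sat(EG idle) = {q0, q3}
q0 ∈ Sat(EG idle) = {q0, q3}, so the formula holds at q0.

Yes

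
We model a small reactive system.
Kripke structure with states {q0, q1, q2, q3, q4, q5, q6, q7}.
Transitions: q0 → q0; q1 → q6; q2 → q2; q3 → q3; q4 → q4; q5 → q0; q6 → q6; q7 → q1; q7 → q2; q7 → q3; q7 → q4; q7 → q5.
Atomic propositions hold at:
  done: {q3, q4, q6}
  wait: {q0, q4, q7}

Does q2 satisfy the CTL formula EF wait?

EF wait: least fixpoint, start Z0 = {q0, q4, q7}, add states with some successor in Z. Z1 = {q0, q4, q5, q7}; fixed.
Sat(EF wait) = {q0, q4, q5, q7}
q2 ∉ Sat(EF wait) = {q0, q4, q5, q7}, so the formula does not hold at q2.

No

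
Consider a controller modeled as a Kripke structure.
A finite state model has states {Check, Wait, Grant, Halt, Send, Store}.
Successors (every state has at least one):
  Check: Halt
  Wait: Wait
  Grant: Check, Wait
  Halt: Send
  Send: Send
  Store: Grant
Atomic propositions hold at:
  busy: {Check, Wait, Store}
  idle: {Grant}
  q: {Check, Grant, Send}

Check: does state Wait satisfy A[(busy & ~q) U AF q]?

Sat(~q) = {Wait, Halt, Store}
Sat(busy & ~q) = {Wait, Store}
AF q: least fixpoint, start Z0 = {Check, Grant, Send}, add states with every successor in Z. Z1 = {Check, Grant, Halt, Send, Store}; fixed.
Sat(AF q) = {Check, Grant, Halt, Send, Store}
A[(busy & ~q) U AF q]: least fixpoint, start Z0 = Sat(AF q) = {Check, Grant, Halt, Send, Store}, add states in Sat(busy & ~q) with every successor in Z. Already a fixed point.
Sat(A[(busy & ~q) U AF q]) = {Check, Grant, Halt, Send, Store}
Wait ∉ Sat(A[(busy & ~q) U AF q]) = {Check, Grant, Halt, Send, Store}, so the formula does not hold at Wait.

No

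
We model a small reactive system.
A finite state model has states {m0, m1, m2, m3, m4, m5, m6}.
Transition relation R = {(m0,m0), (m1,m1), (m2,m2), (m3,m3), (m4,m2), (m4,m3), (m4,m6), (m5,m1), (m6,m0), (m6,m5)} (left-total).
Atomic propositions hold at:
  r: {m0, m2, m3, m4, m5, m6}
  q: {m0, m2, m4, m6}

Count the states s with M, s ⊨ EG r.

5

EG r: greatest fixpoint, start Z0 = {m0, m2, m3, m4, m5, m6}, keep only states in Sat with some successor in Z. Z1 = {m0, m2, m3, m4, m6}; fixed.
Sat(EG r) = {m0, m2, m3, m4, m6}
|Sat(EG r)| = |{m0, m2, m3, m4, m6}| = 5.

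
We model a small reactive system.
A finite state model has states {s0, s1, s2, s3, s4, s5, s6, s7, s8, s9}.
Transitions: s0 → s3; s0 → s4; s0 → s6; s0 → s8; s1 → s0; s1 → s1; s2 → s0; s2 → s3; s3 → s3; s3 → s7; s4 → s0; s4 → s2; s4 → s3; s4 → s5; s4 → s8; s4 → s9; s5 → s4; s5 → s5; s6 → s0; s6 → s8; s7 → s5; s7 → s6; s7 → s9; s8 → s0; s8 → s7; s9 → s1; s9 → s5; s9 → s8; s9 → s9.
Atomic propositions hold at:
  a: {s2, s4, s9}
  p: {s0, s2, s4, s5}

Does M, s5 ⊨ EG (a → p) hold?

Sat(a → p) = {s0, s1, s2, s3, s4, s5, s6, s7, s8}
EG (a → p): greatest fixpoint, start Z0 = {s0, s1, s2, s3, s4, s5, s6, s7, s8}, keep only states in Sat with some successor in Z. Already a fixed point.
Sat(EG (a → p)) = {s0, s1, s2, s3, s4, s5, s6, s7, s8}
s5 ∈ Sat(EG (a → p)) = {s0, s1, s2, s3, s4, s5, s6, s7, s8}, so the formula holds at s5.

Yes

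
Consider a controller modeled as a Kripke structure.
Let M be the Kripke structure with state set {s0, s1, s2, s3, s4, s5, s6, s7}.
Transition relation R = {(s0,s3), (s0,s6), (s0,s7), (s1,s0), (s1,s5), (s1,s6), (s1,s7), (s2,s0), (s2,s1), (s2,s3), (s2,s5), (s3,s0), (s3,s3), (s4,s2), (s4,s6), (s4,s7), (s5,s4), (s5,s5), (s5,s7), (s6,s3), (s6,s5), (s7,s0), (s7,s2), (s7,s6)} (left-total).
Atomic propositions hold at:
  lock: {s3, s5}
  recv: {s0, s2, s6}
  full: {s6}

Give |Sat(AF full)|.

1

AF full: least fixpoint, start Z0 = {s6}, add states with every successor in Z. Already a fixed point.
Sat(AF full) = {s6}
|Sat(AF full)| = |{s6}| = 1.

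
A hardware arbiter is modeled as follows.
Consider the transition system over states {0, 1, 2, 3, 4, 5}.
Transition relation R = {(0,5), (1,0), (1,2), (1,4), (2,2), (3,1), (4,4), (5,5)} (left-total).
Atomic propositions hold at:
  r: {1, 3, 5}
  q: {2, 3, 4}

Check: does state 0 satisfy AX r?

Yes

Sat(AX r) = {s : every successor in {1, 3, 5}} = {0, 3, 5}
0 ∈ Sat(AX r) = {0, 3, 5}, so the formula holds at 0.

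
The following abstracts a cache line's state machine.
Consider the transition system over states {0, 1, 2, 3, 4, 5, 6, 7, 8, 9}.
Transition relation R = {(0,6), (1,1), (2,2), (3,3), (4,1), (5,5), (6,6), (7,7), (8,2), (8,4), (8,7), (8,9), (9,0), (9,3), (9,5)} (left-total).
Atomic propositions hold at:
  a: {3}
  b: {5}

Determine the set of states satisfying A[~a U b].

Sat(~a) = {0, 1, 2, 4, 5, 6, 7, 8, 9}
A[~a U b]: least fixpoint, start Z0 = Sat(b) = {5}, add states in Sat(~a) with every successor in Z. Already a fixed point.
Sat(A[~a U b]) = {5}

{5}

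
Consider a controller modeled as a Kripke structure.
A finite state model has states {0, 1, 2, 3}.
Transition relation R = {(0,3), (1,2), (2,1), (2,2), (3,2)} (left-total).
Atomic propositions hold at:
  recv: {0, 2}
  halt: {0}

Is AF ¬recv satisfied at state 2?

Sat(¬recv) = {1, 3}
AF ¬recv: least fixpoint, start Z0 = {1, 3}, add states with every successor in Z. Z1 = {0, 1, 3}; fixed.
Sat(AF ¬recv) = {0, 1, 3}
2 ∉ Sat(AF ¬recv) = {0, 1, 3}, so the formula does not hold at 2.

No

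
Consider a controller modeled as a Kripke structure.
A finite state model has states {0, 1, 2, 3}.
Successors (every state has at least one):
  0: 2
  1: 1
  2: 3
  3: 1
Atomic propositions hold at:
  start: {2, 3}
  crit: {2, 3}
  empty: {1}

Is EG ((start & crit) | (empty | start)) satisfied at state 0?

Sat(start & crit) = {2, 3}
Sat(empty | start) = {1, 2, 3}
Sat((start & crit) | (empty | start)) = {1, 2, 3}
EG ((start & crit) | (empty | start)): greatest fixpoint, start Z0 = {1, 2, 3}, keep only states in Sat with some successor in Z. Already a fixed point.
Sat(EG ((start & crit) | (empty | start))) = {1, 2, 3}
0 ∉ Sat(EG ((start & crit) | (empty | start))) = {1, 2, 3}, so the formula does not hold at 0.

No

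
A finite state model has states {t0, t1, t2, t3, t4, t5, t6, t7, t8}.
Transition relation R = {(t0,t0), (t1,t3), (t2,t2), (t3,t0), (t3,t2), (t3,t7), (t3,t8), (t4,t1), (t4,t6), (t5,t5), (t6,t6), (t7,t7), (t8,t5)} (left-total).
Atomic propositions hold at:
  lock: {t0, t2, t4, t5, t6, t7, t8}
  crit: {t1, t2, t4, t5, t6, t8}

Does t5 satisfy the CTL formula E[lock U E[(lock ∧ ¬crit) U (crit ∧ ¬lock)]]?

Sat(¬crit) = {t0, t3, t7}
Sat(lock ∧ ¬crit) = {t0, t7}
Sat(¬lock) = {t1, t3}
Sat(crit ∧ ¬lock) = {t1}
E[(lock ∧ ¬crit) U (crit ∧ ¬lock)]: least fixpoint, start Z0 = Sat((crit ∧ ¬lock)) = {t1}, add states in Sat(lock ∧ ¬crit) with some successor in Z. Already a fixed point.
Sat(E[(lock ∧ ¬crit) U (crit ∧ ¬lock)]) = {t1}
E[lock U E[(lock ∧ ¬crit) U (crit ∧ ¬lock)]]: least fixpoint, start Z0 = Sat(E[(lock ∧ ¬crit) U (crit ∧ ¬lock)]) = {t1}, add states in Sat(lock) with some successor in Z. Z1 = {t1, t4}; fixed.
Sat(E[lock U E[(lock ∧ ¬crit) U (crit ∧ ¬lock)]]) = {t1, t4}
t5 ∉ Sat(E[lock U E[(lock ∧ ¬crit) U (crit ∧ ¬lock)]]) = {t1, t4}, so the formula does not hold at t5.

No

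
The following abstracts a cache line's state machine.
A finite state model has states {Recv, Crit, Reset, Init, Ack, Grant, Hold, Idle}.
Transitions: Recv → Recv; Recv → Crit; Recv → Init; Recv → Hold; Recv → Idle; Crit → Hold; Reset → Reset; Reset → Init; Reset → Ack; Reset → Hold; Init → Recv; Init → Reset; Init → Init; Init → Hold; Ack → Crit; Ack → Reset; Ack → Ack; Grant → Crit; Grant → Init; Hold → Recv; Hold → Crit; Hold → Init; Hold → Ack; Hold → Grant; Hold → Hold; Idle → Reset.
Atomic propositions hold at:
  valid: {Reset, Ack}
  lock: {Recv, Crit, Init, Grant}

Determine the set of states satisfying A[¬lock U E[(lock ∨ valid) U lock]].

{Recv, Crit, Reset, Init, Ack, Grant, Idle}

Sat(¬lock) = {Reset, Ack, Hold, Idle}
Sat(lock ∨ valid) = {Recv, Crit, Reset, Init, Ack, Grant}
E[(lock ∨ valid) U lock]: least fixpoint, start Z0 = Sat(lock) = {Recv, Crit, Init, Grant}, add states in Sat(lock ∨ valid) with some successor in Z. Z1 = {Recv, Crit, Reset, Init, Ack, Grant}; fixed.
Sat(E[(lock ∨ valid) U lock]) = {Recv, Crit, Reset, Init, Ack, Grant}
A[¬lock U E[(lock ∨ valid) U lock]]: least fixpoint, start Z0 = Sat(E[(lock ∨ valid) U lock]) = {Recv, Crit, Reset, Init, Ack, Grant}, add states in Sat(¬lock) with every successor in Z. Z1 = {Recv, Crit, Reset, Init, Ack, Grant, Idle}; fixed.
Sat(A[¬lock U E[(lock ∨ valid) U lock]]) = {Recv, Crit, Reset, Init, Ack, Grant, Idle}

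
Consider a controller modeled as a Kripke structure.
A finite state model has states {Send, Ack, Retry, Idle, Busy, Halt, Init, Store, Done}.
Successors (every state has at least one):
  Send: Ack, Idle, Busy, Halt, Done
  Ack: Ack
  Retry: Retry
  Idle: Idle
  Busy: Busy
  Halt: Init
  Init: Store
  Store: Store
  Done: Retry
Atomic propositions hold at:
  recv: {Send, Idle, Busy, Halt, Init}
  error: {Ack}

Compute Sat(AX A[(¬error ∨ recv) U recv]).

Sat(¬error) = {Send, Retry, Idle, Busy, Halt, Init, Store, Done}
Sat(¬error ∨ recv) = {Send, Retry, Idle, Busy, Halt, Init, Store, Done}
A[(¬error ∨ recv) U recv]: least fixpoint, start Z0 = Sat(recv) = {Send, Idle, Busy, Halt, Init}, add states in Sat(¬error ∨ recv) with every successor in Z. Already a fixed point.
Sat(A[(¬error ∨ recv) U recv]) = {Send, Idle, Busy, Halt, Init}
Sat(AX A[(¬error ∨ recv) U recv]) = {s : every successor in {Send, Idle, Busy, Halt, Init}} = {Idle, Busy, Halt}

{Idle, Busy, Halt}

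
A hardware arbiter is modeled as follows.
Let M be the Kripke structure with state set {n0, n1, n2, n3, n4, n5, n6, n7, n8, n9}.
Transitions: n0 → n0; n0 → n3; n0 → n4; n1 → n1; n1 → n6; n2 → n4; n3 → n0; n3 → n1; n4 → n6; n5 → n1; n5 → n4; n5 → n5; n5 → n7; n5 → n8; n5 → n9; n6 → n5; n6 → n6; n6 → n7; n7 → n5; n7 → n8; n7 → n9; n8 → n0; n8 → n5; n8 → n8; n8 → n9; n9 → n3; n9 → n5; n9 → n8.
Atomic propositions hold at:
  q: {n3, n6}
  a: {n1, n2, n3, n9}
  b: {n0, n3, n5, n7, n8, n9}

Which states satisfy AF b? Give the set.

{n0, n3, n5, n7, n8, n9}

AF b: least fixpoint, start Z0 = {n0, n3, n5, n7, n8, n9}, add states with every successor in Z. Already a fixed point.
Sat(AF b) = {n0, n3, n5, n7, n8, n9}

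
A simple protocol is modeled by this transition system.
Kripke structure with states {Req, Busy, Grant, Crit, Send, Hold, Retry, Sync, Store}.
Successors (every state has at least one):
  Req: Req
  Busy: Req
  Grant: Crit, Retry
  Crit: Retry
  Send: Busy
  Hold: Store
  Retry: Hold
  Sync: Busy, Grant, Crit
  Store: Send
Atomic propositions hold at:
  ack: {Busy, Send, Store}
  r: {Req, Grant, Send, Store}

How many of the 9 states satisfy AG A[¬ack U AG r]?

Sat(¬ack) = {Req, Grant, Crit, Hold, Retry, Sync}
AG r: greatest fixpoint, start Z0 = {Req, Grant, Send, Store}, keep only states in Sat with every successor in Z. Z1 = {Req, Store}; Z2 = {Req}; fixed.
Sat(AG r) = {Req}
A[¬ack U AG r]: least fixpoint, start Z0 = Sat(AG r) = {Req}, add states in Sat(¬ack) with every successor in Z. Already a fixed point.
Sat(A[¬ack U AG r]) = {Req}
AG A[¬ack U AG r]: greatest fixpoint, start Z0 = {Req}, keep only states in Sat with every successor in Z. Already a fixed point.
Sat(AG A[¬ack U AG r]) = {Req}
|Sat(AG A[¬ack U AG r])| = |{Req}| = 1.

1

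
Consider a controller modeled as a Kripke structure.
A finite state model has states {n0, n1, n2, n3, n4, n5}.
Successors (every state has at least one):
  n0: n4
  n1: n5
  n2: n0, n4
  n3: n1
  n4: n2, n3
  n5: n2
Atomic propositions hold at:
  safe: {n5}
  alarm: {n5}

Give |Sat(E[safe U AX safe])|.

Sat(AX safe) = {s : every successor in {n5}} = {n1}
E[safe U AX safe]: least fixpoint, start Z0 = Sat(AX safe) = {n1}, add states in Sat(safe) with some successor in Z. Already a fixed point.
Sat(E[safe U AX safe]) = {n1}
|Sat(E[safe U AX safe])| = |{n1}| = 1.

1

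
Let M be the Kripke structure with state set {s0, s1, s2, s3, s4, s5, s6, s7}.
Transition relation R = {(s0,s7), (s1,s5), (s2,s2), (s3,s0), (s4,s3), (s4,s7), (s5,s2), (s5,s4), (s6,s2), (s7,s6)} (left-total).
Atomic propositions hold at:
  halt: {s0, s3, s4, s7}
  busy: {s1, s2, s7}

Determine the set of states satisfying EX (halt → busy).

Sat(halt → busy) = {s1, s2, s5, s6, s7}
Sat(EX (halt → busy)) = {s : some successor in {s1, s2, s5, s6, s7}} = {s0, s1, s2, s4, s5, s6, s7}

{s0, s1, s2, s4, s5, s6, s7}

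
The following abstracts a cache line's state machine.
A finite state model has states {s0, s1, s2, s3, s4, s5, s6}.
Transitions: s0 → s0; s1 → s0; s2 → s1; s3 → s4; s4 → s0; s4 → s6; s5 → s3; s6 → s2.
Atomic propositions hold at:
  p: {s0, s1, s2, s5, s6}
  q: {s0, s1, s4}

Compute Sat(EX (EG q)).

{s0, s1, s2, s3, s4}

EG q: greatest fixpoint, start Z0 = {s0, s1, s4}, keep only states in Sat with some successor in Z. Already a fixed point.
Sat(EG q) = {s0, s1, s4}
Sat(EX (EG q)) = {s : some successor in {s0, s1, s4}} = {s0, s1, s2, s3, s4}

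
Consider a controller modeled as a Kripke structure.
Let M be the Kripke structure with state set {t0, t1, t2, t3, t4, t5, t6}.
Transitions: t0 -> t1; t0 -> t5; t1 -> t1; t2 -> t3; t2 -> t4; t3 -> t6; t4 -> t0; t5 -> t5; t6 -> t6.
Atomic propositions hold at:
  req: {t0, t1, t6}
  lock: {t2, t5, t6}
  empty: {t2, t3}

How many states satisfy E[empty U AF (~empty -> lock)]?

4

Sat(~empty) = {t0, t1, t4, t5, t6}
Sat(~empty -> lock) = {t2, t3, t5, t6}
AF (~empty -> lock): least fixpoint, start Z0 = {t2, t3, t5, t6}, add states with every successor in Z. Already a fixed point.
Sat(AF (~empty -> lock)) = {t2, t3, t5, t6}
E[empty U AF (~empty -> lock)]: least fixpoint, start Z0 = Sat(AF (~empty -> lock)) = {t2, t3, t5, t6}, add states in Sat(empty) with some successor in Z. Already a fixed point.
Sat(E[empty U AF (~empty -> lock)]) = {t2, t3, t5, t6}
|Sat(E[empty U AF (~empty -> lock)])| = |{t2, t3, t5, t6}| = 4.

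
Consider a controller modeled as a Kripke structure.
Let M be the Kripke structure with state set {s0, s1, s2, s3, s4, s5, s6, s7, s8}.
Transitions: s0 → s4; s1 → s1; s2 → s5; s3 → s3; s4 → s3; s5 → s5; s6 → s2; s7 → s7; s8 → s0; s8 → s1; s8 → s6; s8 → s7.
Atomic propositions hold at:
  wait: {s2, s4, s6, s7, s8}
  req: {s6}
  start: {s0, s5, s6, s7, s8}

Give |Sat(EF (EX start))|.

Sat(EX start) = {s : some successor in {s0, s5, s6, s7, s8}} = {s2, s5, s7, s8}
EF (EX start): least fixpoint, start Z0 = {s2, s5, s7, s8}, add states with some successor in Z. Z1 = {s2, s5, s6, s7, s8}; fixed.
Sat(EF (EX start)) = {s2, s5, s6, s7, s8}
|Sat(EF (EX start))| = |{s2, s5, s6, s7, s8}| = 5.

5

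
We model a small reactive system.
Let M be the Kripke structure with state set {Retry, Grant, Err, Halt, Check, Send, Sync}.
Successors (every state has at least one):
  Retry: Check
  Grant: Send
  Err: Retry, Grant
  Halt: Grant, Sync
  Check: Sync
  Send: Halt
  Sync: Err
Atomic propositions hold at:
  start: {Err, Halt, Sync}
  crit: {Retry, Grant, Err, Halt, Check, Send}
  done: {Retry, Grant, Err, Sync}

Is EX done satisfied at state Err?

Sat(EX done) = {s : some successor in {Retry, Grant, Err, Sync}} = {Err, Halt, Check, Sync}
Err ∈ Sat(EX done) = {Err, Halt, Check, Sync}, so the formula holds at Err.

Yes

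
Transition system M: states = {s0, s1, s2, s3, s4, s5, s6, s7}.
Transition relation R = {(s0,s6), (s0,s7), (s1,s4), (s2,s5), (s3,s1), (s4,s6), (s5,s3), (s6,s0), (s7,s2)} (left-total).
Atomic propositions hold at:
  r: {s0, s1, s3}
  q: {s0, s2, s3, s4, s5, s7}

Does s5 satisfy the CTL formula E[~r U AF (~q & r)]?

Sat(~r) = {s2, s4, s5, s6, s7}
Sat(~q) = {s1, s6}
Sat(~q & r) = {s1}
AF (~q & r): least fixpoint, start Z0 = {s1}, add states with every successor in Z. Z1 = {s1, s3}; Z2 = {s1, s3, s5}; Z3 = {s1, s2, s3, s5}; Z4 = {s1, s2, s3, s5, s7}; fixed.
Sat(AF (~q & r)) = {s1, s2, s3, s5, s7}
E[~r U AF (~q & r)]: least fixpoint, start Z0 = Sat(AF (~q & r)) = {s1, s2, s3, s5, s7}, add states in Sat(~r) with some successor in Z. Already a fixed point.
Sat(E[~r U AF (~q & r)]) = {s1, s2, s3, s5, s7}
s5 ∈ Sat(E[~r U AF (~q & r)]) = {s1, s2, s3, s5, s7}, so the formula holds at s5.

Yes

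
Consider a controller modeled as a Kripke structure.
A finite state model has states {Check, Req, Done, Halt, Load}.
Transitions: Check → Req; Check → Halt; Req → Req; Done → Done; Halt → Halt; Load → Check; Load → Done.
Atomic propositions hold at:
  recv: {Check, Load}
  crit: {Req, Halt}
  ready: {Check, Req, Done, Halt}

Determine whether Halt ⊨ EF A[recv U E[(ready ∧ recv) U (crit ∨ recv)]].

Sat(ready ∧ recv) = {Check}
Sat(crit ∨ recv) = {Check, Req, Halt, Load}
E[(ready ∧ recv) U (crit ∨ recv)]: least fixpoint, start Z0 = Sat((crit ∨ recv)) = {Check, Req, Halt, Load}, add states in Sat(ready ∧ recv) with some successor in Z. Already a fixed point.
Sat(E[(ready ∧ recv) U (crit ∨ recv)]) = {Check, Req, Halt, Load}
A[recv U E[(ready ∧ recv) U (crit ∨ recv)]]: least fixpoint, start Z0 = Sat(E[(ready ∧ recv) U (crit ∨ recv)]) = {Check, Req, Halt, Load}, add states in Sat(recv) with every successor in Z. Already a fixed point.
Sat(A[recv U E[(ready ∧ recv) U (crit ∨ recv)]]) = {Check, Req, Halt, Load}
EF A[recv U E[(ready ∧ recv) U (crit ∨ recv)]]: least fixpoint, start Z0 = {Check, Req, Halt, Load}, add states with some successor in Z. Already a fixed point.
Sat(EF A[recv U E[(ready ∧ recv) U (crit ∨ recv)]]) = {Check, Req, Halt, Load}
Halt ∈ Sat(EF A[recv U E[(ready ∧ recv) U (crit ∨ recv)]]) = {Check, Req, Halt, Load}, so the formula holds at Halt.

Yes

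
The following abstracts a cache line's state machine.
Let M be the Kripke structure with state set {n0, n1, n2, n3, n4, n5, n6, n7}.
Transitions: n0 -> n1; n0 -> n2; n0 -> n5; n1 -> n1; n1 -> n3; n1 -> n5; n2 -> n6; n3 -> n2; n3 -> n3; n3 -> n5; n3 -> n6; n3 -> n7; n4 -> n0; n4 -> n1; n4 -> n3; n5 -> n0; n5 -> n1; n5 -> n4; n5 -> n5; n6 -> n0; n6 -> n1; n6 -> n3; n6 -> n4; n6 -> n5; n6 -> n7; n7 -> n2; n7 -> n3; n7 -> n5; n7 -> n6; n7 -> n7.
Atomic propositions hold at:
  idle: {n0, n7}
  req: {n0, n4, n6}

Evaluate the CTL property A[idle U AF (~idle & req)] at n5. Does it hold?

Sat(~idle) = {n1, n2, n3, n4, n5, n6}
Sat(~idle & req) = {n4, n6}
AF (~idle & req): least fixpoint, start Z0 = {n4, n6}, add states with every successor in Z. Z1 = {n2, n4, n6}; fixed.
Sat(AF (~idle & req)) = {n2, n4, n6}
A[idle U AF (~idle & req)]: least fixpoint, start Z0 = Sat(AF (~idle & req)) = {n2, n4, n6}, add states in Sat(idle) with every successor in Z. Already a fixed point.
Sat(A[idle U AF (~idle & req)]) = {n2, n4, n6}
n5 ∉ Sat(A[idle U AF (~idle & req)]) = {n2, n4, n6}, so the formula does not hold at n5.

No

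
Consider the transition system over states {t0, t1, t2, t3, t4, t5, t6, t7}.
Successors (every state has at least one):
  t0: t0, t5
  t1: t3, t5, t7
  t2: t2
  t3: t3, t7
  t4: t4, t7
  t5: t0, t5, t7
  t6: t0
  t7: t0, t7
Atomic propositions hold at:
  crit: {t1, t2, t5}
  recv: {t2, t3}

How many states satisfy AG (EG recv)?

EG recv: greatest fixpoint, start Z0 = {t2, t3}, keep only states in Sat with some successor in Z. Already a fixed point.
Sat(EG recv) = {t2, t3}
AG (EG recv): greatest fixpoint, start Z0 = {t2, t3}, keep only states in Sat with every successor in Z. Z1 = {t2}; fixed.
Sat(AG (EG recv)) = {t2}
|Sat(AG (EG recv))| = |{t2}| = 1.

1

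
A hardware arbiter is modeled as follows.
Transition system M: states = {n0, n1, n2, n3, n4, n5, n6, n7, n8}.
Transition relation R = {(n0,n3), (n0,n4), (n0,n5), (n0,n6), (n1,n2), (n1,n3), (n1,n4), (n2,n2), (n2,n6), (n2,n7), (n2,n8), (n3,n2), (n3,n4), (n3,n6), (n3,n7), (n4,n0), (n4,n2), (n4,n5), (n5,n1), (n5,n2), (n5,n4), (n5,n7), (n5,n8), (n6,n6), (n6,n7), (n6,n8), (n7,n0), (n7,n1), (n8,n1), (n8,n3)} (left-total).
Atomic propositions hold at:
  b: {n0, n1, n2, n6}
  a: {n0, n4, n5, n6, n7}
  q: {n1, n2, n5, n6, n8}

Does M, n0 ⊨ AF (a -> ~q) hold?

Yes

Sat(~q) = {n0, n3, n4, n7}
Sat(a -> ~q) = {n0, n1, n2, n3, n4, n7, n8}
AF (a -> ~q): least fixpoint, start Z0 = {n0, n1, n2, n3, n4, n7, n8}, add states with every successor in Z. Z1 = {n0, n1, n2, n3, n4, n5, n7, n8}; fixed.
Sat(AF (a -> ~q)) = {n0, n1, n2, n3, n4, n5, n7, n8}
n0 ∈ Sat(AF (a -> ~q)) = {n0, n1, n2, n3, n4, n5, n7, n8}, so the formula holds at n0.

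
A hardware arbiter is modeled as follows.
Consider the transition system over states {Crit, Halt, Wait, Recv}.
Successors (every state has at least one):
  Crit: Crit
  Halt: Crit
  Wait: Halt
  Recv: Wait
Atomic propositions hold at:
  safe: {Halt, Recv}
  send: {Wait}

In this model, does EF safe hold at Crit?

No

EF safe: least fixpoint, start Z0 = {Halt, Recv}, add states with some successor in Z. Z1 = {Halt, Wait, Recv}; fixed.
Sat(EF safe) = {Halt, Wait, Recv}
Crit ∉ Sat(EF safe) = {Halt, Wait, Recv}, so the formula does not hold at Crit.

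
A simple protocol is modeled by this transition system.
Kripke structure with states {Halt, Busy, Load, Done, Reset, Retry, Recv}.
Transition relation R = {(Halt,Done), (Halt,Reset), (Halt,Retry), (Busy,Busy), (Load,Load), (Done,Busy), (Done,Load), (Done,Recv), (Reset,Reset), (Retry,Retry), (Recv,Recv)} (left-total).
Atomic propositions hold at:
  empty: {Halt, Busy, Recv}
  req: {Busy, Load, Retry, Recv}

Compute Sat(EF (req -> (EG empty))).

{Halt, Busy, Done, Reset, Recv}

EG empty: greatest fixpoint, start Z0 = {Halt, Busy, Recv}, keep only states in Sat with some successor in Z. Z1 = {Busy, Recv}; fixed.
Sat(EG empty) = {Busy, Recv}
Sat(req -> (EG empty)) = {Halt, Busy, Done, Reset, Recv}
EF (req -> (EG empty)): least fixpoint, start Z0 = {Halt, Busy, Done, Reset, Recv}, add states with some successor in Z. Already a fixed point.
Sat(EF (req -> (EG empty))) = {Halt, Busy, Done, Reset, Recv}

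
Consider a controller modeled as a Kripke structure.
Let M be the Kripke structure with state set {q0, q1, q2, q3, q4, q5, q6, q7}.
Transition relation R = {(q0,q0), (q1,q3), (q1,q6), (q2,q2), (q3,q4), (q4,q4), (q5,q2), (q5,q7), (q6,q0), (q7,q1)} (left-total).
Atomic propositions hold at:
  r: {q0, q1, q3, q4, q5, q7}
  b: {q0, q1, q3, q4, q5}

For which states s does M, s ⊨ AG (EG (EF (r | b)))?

Sat(r | b) = {q0, q1, q3, q4, q5, q7}
EF (r | b): least fixpoint, start Z0 = {q0, q1, q3, q4, q5, q7}, add states with some successor in Z. Z1 = {q0, q1, q3, q4, q5, q6, q7}; fixed.
Sat(EF (r | b)) = {q0, q1, q3, q4, q5, q6, q7}
EG (EF (r | b)): greatest fixpoint, start Z0 = {q0, q1, q3, q4, q5, q6, q7}, keep only states in Sat with some successor in Z. Already a fixed point.
Sat(EG (EF (r | b))) = {q0, q1, q3, q4, q5, q6, q7}
AG (EG (EF (r | b))): greatest fixpoint, start Z0 = {q0, q1, q3, q4, q5, q6, q7}, keep only states in Sat with every successor in Z. Z1 = {q0, q1, q3, q4, q6, q7}; fixed.
Sat(AG (EG (EF (r | b)))) = {q0, q1, q3, q4, q6, q7}

{q0, q1, q3, q4, q6, q7}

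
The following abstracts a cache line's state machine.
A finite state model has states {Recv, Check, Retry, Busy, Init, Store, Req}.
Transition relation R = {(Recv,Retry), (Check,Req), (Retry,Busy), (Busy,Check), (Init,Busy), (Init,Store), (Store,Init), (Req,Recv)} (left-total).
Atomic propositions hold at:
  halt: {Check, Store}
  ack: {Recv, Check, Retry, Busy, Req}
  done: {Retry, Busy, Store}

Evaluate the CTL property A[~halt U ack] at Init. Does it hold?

No

Sat(~halt) = {Recv, Retry, Busy, Init, Req}
A[~halt U ack]: least fixpoint, start Z0 = Sat(ack) = {Recv, Check, Retry, Busy, Req}, add states in Sat(~halt) with every successor in Z. Already a fixed point.
Sat(A[~halt U ack]) = {Recv, Check, Retry, Busy, Req}
Init ∉ Sat(A[~halt U ack]) = {Recv, Check, Retry, Busy, Req}, so the formula does not hold at Init.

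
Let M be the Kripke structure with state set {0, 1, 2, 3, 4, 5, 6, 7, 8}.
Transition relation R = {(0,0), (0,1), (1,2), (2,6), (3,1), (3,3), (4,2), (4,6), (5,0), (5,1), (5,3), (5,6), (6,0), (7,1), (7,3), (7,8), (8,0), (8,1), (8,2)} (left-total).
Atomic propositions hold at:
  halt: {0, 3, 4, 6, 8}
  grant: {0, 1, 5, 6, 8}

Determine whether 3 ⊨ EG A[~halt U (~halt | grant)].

Sat(~halt) = {1, 2, 5, 7}
Sat(~halt | grant) = {0, 1, 2, 5, 6, 7, 8}
A[~halt U (~halt | grant)]: least fixpoint, start Z0 = Sat((~halt | grant)) = {0, 1, 2, 5, 6, 7, 8}, add states in Sat(~halt) with every successor in Z. Already a fixed point.
Sat(A[~halt U (~halt | grant)]) = {0, 1, 2, 5, 6, 7, 8}
EG A[~halt U (~halt | grant)]: greatest fixpoint, start Z0 = {0, 1, 2, 5, 6, 7, 8}, keep only states in Sat with some successor in Z. Already a fixed point.
Sat(EG A[~halt U (~halt | grant)]) = {0, 1, 2, 5, 6, 7, 8}
3 ∉ Sat(EG A[~halt U (~halt | grant)]) = {0, 1, 2, 5, 6, 7, 8}, so the formula does not hold at 3.

No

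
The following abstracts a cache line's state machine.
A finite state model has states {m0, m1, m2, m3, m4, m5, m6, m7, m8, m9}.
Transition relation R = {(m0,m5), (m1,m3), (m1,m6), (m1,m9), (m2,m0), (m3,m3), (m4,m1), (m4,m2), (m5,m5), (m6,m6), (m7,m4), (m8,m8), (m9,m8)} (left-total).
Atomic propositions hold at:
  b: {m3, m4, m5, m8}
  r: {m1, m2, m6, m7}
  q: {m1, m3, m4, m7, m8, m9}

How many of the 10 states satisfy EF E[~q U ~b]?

7

Sat(~q) = {m0, m2, m5, m6}
Sat(~b) = {m0, m1, m2, m6, m7, m9}
E[~q U ~b]: least fixpoint, start Z0 = Sat(~b) = {m0, m1, m2, m6, m7, m9}, add states in Sat(~q) with some successor in Z. Already a fixed point.
Sat(E[~q U ~b]) = {m0, m1, m2, m6, m7, m9}
EF E[~q U ~b]: least fixpoint, start Z0 = {m0, m1, m2, m6, m7, m9}, add states with some successor in Z. Z1 = {m0, m1, m2, m4, m6, m7, m9}; fixed.
Sat(EF E[~q U ~b]) = {m0, m1, m2, m4, m6, m7, m9}
|Sat(EF E[~q U ~b])| = |{m0, m1, m2, m4, m6, m7, m9}| = 7.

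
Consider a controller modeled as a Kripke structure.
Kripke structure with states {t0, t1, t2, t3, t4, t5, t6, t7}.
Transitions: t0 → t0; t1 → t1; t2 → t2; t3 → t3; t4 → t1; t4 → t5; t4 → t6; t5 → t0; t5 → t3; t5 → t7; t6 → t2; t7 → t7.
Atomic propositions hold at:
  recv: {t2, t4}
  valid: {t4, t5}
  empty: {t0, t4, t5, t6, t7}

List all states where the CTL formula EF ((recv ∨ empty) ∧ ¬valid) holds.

{t0, t2, t4, t5, t6, t7}

Sat(recv ∨ empty) = {t0, t2, t4, t5, t6, t7}
Sat(¬valid) = {t0, t1, t2, t3, t6, t7}
Sat((recv ∨ empty) ∧ ¬valid) = {t0, t2, t6, t7}
EF ((recv ∨ empty) ∧ ¬valid): least fixpoint, start Z0 = {t0, t2, t6, t7}, add states with some successor in Z. Z1 = {t0, t2, t4, t5, t6, t7}; fixed.
Sat(EF ((recv ∨ empty) ∧ ¬valid)) = {t0, t2, t4, t5, t6, t7}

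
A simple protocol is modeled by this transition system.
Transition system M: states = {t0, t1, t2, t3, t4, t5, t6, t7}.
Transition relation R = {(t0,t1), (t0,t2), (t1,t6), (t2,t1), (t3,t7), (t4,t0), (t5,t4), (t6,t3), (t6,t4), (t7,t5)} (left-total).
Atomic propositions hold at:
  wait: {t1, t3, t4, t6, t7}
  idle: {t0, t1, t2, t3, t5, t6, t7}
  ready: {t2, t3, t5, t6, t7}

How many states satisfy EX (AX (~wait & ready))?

Sat(~wait) = {t0, t2, t5}
Sat(~wait & ready) = {t2, t5}
Sat(AX (~wait & ready)) = {s : every successor in {t2, t5}} = {t7}
Sat(EX (AX (~wait & ready))) = {s : some successor in {t7}} = {t3}
|Sat(EX (AX (~wait & ready)))| = |{t3}| = 1.

1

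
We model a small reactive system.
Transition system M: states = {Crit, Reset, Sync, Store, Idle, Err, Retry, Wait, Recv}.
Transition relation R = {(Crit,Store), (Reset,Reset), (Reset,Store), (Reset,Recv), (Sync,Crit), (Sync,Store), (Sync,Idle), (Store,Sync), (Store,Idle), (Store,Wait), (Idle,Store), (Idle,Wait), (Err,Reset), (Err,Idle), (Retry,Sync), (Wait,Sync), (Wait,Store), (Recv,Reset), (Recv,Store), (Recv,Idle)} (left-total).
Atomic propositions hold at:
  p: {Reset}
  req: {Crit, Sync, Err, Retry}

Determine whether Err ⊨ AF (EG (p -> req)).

Sat(p -> req) = {Crit, Sync, Store, Idle, Err, Retry, Wait, Recv}
EG (p -> req): greatest fixpoint, start Z0 = {Crit, Sync, Store, Idle, Err, Retry, Wait, Recv}, keep only states in Sat with some successor in Z. Already a fixed point.
Sat(EG (p -> req)) = {Crit, Sync, Store, Idle, Err, Retry, Wait, Recv}
AF (EG (p -> req)): least fixpoint, start Z0 = {Crit, Sync, Store, Idle, Err, Retry, Wait, Recv}, add states with every successor in Z. Already a fixed point.
Sat(AF (EG (p -> req))) = {Crit, Sync, Store, Idle, Err, Retry, Wait, Recv}
Err ∈ Sat(AF (EG (p -> req))) = {Crit, Sync, Store, Idle, Err, Retry, Wait, Recv}, so the formula holds at Err.

Yes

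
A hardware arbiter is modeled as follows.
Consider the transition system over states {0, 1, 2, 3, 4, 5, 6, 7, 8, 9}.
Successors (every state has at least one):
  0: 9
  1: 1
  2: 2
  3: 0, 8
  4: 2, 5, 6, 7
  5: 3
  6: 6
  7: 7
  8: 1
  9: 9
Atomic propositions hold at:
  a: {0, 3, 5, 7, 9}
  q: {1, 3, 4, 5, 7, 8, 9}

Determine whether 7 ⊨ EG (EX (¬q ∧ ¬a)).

No

Sat(¬q) = {0, 2, 6}
Sat(¬a) = {1, 2, 4, 6, 8}
Sat(¬q ∧ ¬a) = {2, 6}
Sat(EX (¬q ∧ ¬a)) = {s : some successor in {2, 6}} = {2, 4, 6}
EG (EX (¬q ∧ ¬a)): greatest fixpoint, start Z0 = {2, 4, 6}, keep only states in Sat with some successor in Z. Already a fixed point.
Sat(EG (EX (¬q ∧ ¬a))) = {2, 4, 6}
7 ∉ Sat(EG (EX (¬q ∧ ¬a))) = {2, 4, 6}, so the formula does not hold at 7.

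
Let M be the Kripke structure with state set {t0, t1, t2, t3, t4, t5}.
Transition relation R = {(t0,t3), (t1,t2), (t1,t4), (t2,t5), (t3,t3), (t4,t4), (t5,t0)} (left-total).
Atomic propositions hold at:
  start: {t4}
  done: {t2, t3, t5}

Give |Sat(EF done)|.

EF done: least fixpoint, start Z0 = {t2, t3, t5}, add states with some successor in Z. Z1 = {t0, t1, t2, t3, t5}; fixed.
Sat(EF done) = {t0, t1, t2, t3, t5}
|Sat(EF done)| = |{t0, t1, t2, t3, t5}| = 5.

5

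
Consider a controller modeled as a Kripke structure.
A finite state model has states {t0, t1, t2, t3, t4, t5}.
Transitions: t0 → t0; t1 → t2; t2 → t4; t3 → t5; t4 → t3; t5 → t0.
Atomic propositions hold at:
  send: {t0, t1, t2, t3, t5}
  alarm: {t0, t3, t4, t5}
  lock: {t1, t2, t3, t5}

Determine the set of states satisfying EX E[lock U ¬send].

{t1, t2}

Sat(¬send) = {t4}
E[lock U ¬send]: least fixpoint, start Z0 = Sat(¬send) = {t4}, add states in Sat(lock) with some successor in Z. Z1 = {t2, t4}; Z2 = {t1, t2, t4}; fixed.
Sat(E[lock U ¬send]) = {t1, t2, t4}
Sat(EX E[lock U ¬send]) = {s : some successor in {t1, t2, t4}} = {t1, t2}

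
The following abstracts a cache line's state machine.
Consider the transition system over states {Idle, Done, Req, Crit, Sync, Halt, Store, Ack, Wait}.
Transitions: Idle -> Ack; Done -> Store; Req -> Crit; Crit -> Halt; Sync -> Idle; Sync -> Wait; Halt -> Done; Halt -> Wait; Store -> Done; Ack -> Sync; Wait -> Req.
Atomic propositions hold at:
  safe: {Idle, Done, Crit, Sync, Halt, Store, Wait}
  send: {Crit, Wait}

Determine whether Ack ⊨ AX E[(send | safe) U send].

Yes

Sat(send | safe) = {Idle, Done, Crit, Sync, Halt, Store, Wait}
E[(send | safe) U send]: least fixpoint, start Z0 = Sat(send) = {Crit, Wait}, add states in Sat(send | safe) with some successor in Z. Z1 = {Crit, Sync, Halt, Wait}; fixed.
Sat(E[(send | safe) U send]) = {Crit, Sync, Halt, Wait}
Sat(AX E[(send | safe) U send]) = {s : every successor in {Crit, Sync, Halt, Wait}} = {Req, Crit, Ack}
Ack ∈ Sat(AX E[(send | safe) U send]) = {Req, Crit, Ack}, so the formula holds at Ack.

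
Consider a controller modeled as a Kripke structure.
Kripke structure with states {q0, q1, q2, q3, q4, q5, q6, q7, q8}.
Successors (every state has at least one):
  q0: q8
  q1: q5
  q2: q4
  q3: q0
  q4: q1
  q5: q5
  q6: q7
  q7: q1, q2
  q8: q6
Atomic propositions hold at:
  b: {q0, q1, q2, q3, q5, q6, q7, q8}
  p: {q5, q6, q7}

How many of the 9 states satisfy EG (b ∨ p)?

7

Sat(b ∨ p) = {q0, q1, q2, q3, q5, q6, q7, q8}
EG (b ∨ p): greatest fixpoint, start Z0 = {q0, q1, q2, q3, q5, q6, q7, q8}, keep only states in Sat with some successor in Z. Z1 = {q0, q1, q3, q5, q6, q7, q8}; fixed.
Sat(EG (b ∨ p)) = {q0, q1, q3, q5, q6, q7, q8}
|Sat(EG (b ∨ p))| = |{q0, q1, q3, q5, q6, q7, q8}| = 7.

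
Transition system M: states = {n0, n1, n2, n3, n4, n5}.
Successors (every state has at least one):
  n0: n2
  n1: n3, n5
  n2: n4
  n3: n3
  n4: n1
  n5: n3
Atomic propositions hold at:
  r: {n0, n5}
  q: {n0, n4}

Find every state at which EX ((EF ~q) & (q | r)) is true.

Sat(~q) = {n1, n2, n3, n5}
EF ~q: least fixpoint, start Z0 = {n1, n2, n3, n5}, add states with some successor in Z. Z1 = {n0, n1, n2, n3, n4, n5}; fixed.
Sat(EF ~q) = {n0, n1, n2, n3, n4, n5}
Sat(q | r) = {n0, n4, n5}
Sat((EF ~q) & (q | r)) = {n0, n4, n5}
Sat(EX ((EF ~q) & (q | r))) = {s : some successor in {n0, n4, n5}} = {n1, n2}

{n1, n2}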